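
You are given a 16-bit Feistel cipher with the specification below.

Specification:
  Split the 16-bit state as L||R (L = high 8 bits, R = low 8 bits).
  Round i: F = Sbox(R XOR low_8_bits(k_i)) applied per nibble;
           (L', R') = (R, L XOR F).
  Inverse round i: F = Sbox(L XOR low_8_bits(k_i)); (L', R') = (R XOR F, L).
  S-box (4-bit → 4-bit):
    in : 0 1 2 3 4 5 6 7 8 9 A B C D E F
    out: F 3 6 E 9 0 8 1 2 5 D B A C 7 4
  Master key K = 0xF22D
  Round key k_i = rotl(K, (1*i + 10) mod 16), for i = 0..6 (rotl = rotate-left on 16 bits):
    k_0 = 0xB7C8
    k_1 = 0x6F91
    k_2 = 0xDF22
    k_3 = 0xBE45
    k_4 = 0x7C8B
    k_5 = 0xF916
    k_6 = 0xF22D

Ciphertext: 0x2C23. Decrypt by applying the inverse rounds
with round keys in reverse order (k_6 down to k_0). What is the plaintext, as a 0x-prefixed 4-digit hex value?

s_0 = ciphertext = 0x2C23
s_1 = InvRound(s_0, k_6) = 0xD02C
s_2 = InvRound(s_1, k_5) = 0x84D0
s_3 = InvRound(s_2, k_4) = 0x2484
s_4 = InvRound(s_3, k_3) = 0x0724
s_5 = InvRound(s_4, k_2) = 0x4407
s_6 = InvRound(s_5, k_1) = 0xC744
s_7 = InvRound(s_6, k_0) = 0xB0C7

0xB0C7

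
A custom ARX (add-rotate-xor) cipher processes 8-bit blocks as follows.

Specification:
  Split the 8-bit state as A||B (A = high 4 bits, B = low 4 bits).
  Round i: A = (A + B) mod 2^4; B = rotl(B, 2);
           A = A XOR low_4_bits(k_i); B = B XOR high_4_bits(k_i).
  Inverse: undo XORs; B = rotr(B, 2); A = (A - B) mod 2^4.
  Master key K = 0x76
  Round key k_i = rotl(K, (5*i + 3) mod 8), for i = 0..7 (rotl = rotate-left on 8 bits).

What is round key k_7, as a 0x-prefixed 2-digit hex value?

K = 0x76
k_0 = rotl(K, (5*0+3) mod 8) = rotl(K, 3) = 0xB3
k_1 = rotl(K, (5*1+3) mod 8) = rotl(K, 0) = 0x76
k_2 = rotl(K, (5*2+3) mod 8) = rotl(K, 5) = 0xCE
k_3 = rotl(K, (5*3+3) mod 8) = rotl(K, 2) = 0xD9
k_4 = rotl(K, (5*4+3) mod 8) = rotl(K, 7) = 0x3B
k_5 = rotl(K, (5*5+3) mod 8) = rotl(K, 4) = 0x67
k_6 = rotl(K, (5*6+3) mod 8) = rotl(K, 1) = 0xEC
k_7 = rotl(K, (5*7+3) mod 8) = rotl(K, 6) = 0x9D

0x9D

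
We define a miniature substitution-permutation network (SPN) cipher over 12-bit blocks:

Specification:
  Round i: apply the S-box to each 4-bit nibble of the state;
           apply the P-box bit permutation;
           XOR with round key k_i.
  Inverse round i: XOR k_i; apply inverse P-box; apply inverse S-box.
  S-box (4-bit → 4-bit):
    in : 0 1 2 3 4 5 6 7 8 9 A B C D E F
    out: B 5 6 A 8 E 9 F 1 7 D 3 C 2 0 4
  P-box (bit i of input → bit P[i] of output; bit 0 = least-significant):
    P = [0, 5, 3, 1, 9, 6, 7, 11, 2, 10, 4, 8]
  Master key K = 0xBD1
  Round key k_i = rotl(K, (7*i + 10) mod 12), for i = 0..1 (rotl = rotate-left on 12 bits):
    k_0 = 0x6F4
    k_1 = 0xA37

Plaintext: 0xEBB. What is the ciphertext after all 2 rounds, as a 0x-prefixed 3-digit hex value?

0x9DD

s_0 = plaintext = 0xEBB
s_1 = Round(s_0, k_0) = 0x495
s_2 = Round(s_1, k_1) = 0x9DD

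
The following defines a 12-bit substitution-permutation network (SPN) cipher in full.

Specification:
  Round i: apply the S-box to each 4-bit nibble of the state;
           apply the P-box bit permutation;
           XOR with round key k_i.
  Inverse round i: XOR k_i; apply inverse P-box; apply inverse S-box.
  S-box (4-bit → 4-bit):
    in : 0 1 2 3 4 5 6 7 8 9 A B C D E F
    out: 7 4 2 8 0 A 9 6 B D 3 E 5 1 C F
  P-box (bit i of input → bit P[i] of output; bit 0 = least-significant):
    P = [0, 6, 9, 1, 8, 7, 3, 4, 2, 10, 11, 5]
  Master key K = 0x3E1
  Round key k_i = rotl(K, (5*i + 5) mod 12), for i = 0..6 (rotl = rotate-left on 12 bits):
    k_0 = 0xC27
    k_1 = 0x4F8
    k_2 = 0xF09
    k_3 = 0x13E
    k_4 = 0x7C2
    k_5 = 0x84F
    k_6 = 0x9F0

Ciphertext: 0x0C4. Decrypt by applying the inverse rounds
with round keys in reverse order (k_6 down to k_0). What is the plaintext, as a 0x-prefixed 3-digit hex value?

s_0 = ciphertext = 0x0C4
s_1 = InvRound(s_0, k_6) = 0x964
s_2 = InvRound(s_1, k_5) = 0x3C6
s_3 = InvRound(s_2, k_4) = 0xA44
s_4 = InvRound(s_3, k_3) = 0xE9B
s_5 = InvRound(s_4, k_2) = 0x483
s_6 = InvRound(s_5, k_1) = 0x3E8
s_7 = InvRound(s_6, k_0) = 0x00F

0x00F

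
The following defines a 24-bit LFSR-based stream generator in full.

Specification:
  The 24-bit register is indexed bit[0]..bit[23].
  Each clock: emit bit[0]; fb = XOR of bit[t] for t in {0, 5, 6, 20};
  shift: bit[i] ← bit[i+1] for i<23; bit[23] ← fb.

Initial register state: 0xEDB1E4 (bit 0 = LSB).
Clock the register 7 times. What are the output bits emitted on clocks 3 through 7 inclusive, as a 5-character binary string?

reg_0 = 0xEDB1E4
clock 1: out=0, reg = 0x76D8F2
clock 2: out=0, reg = 0xBB6C79
clock 3: out=1, reg = 0x5DB63C
clock 4: out=0, reg = 0x2EDB1E
clock 5: out=0, reg = 0x176D8F
clock 6: out=1, reg = 0x0BB6C7
clock 7: out=1, reg = 0x05DB63

10011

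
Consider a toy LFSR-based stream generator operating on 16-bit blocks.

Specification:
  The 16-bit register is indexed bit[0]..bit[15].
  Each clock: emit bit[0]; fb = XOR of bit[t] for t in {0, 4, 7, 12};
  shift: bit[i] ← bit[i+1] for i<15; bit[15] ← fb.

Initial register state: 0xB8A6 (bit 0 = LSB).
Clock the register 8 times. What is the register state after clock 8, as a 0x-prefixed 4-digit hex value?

0x36B8

reg_0 = 0xB8A6
clock 1: out=0, reg = 0x5C53
clock 2: out=1, reg = 0xAE29
clock 3: out=1, reg = 0xD714
clock 4: out=0, reg = 0x6B8A
clock 5: out=0, reg = 0xB5C5
clock 6: out=1, reg = 0xDAE2
clock 7: out=0, reg = 0x6D71
clock 8: out=1, reg = 0x36B8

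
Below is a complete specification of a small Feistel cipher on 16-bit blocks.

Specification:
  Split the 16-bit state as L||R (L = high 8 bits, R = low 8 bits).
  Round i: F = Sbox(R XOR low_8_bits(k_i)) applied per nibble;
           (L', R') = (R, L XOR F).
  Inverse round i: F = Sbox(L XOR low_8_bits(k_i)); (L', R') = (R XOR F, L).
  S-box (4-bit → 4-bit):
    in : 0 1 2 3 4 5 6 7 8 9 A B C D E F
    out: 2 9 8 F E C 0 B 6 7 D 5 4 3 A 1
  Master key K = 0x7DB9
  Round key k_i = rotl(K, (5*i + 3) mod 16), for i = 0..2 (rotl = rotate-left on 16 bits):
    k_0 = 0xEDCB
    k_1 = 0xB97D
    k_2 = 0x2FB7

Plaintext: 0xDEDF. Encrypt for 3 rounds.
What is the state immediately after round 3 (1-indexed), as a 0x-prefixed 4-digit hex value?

s_0 = plaintext = 0xDEDF
s_1 = Round(s_0, k_0) = 0xDF40
s_2 = Round(s_1, k_1) = 0x402C
s_3 = Round(s_2, k_2) = 0x2C35

0x2C35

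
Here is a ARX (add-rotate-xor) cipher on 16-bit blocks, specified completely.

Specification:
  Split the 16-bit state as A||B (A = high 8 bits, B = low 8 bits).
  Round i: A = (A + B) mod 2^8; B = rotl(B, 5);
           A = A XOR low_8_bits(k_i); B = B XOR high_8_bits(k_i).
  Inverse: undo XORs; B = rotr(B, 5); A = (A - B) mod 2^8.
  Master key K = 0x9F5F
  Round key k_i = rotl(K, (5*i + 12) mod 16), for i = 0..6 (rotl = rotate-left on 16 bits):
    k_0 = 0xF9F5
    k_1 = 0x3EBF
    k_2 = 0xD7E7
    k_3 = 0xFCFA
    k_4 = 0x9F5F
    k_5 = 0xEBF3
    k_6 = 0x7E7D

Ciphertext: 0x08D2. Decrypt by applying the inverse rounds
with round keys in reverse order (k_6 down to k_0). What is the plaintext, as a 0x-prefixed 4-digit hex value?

0x47D5

s_0 = ciphertext = 0x08D2
s_1 = InvRound(s_0, k_6) = 0x1065
s_2 = InvRound(s_1, k_5) = 0x6F74
s_3 = InvRound(s_2, k_4) = 0xD15F
s_4 = InvRound(s_3, k_3) = 0x0E1D
s_5 = InvRound(s_4, k_2) = 0x9356
s_6 = InvRound(s_5, k_1) = 0xE943
s_7 = InvRound(s_6, k_0) = 0x47D5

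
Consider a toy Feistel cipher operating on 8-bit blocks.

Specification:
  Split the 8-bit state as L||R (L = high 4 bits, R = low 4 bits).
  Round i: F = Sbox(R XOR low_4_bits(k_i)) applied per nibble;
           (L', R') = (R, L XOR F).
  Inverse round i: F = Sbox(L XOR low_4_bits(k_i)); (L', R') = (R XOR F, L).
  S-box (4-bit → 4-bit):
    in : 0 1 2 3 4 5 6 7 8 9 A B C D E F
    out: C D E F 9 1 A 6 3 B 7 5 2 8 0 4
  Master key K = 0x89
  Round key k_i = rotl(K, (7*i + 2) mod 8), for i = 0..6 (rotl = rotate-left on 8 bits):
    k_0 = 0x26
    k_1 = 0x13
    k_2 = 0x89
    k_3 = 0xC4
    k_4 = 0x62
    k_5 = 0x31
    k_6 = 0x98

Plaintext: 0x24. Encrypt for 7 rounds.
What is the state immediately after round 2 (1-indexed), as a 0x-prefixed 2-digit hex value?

s_0 = plaintext = 0x24
s_1 = Round(s_0, k_0) = 0x4C
s_2 = Round(s_1, k_1) = 0xC0
s_3 = Round(s_2, k_2) = 0x07
s_4 = Round(s_3, k_3) = 0x7F
s_5 = Round(s_4, k_4) = 0xFF
s_6 = Round(s_5, k_5) = 0xFF
s_7 = Round(s_6, k_6) = 0xF9

0xC0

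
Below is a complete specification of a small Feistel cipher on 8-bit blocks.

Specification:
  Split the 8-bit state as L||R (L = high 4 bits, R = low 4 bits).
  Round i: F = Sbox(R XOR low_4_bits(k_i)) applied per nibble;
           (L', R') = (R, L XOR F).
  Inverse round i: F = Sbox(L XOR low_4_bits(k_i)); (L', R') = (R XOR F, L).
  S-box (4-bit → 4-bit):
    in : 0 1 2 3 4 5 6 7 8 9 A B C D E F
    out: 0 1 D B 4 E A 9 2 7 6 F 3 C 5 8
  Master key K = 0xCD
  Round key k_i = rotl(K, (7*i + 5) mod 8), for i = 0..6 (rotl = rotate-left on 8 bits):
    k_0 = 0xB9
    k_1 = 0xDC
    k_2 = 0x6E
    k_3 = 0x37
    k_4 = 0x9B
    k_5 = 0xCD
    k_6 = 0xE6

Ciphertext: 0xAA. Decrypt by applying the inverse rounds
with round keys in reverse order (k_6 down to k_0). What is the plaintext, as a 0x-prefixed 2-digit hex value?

0x51

s_0 = ciphertext = 0xAA
s_1 = InvRound(s_0, k_6) = 0x9A
s_2 = InvRound(s_1, k_5) = 0xE9
s_3 = InvRound(s_2, k_4) = 0x7E
s_4 = InvRound(s_3, k_3) = 0xE7
s_5 = InvRound(s_4, k_2) = 0x7E
s_6 = InvRound(s_5, k_1) = 0x17
s_7 = InvRound(s_6, k_0) = 0x51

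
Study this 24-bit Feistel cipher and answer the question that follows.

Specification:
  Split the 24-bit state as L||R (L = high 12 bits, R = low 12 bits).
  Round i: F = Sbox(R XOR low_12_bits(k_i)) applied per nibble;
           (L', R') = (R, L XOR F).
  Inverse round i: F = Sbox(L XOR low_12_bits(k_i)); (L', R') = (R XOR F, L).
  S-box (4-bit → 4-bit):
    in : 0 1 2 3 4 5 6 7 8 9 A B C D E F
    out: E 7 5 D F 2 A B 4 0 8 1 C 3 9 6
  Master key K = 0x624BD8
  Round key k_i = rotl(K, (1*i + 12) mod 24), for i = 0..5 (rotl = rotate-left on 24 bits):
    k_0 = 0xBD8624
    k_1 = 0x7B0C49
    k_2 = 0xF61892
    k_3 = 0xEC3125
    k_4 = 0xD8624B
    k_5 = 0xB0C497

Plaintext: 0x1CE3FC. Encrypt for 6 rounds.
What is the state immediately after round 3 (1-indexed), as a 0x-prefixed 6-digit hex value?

0x5E1047

s_0 = plaintext = 0x1CE3FC
s_1 = Round(s_0, k_0) = 0x3FC3FA
s_2 = Round(s_1, k_1) = 0x3FA5E1
s_3 = Round(s_2, k_2) = 0x5E1047
s_4 = Round(s_3, k_3) = 0x047244
s_5 = Round(s_4, k_4) = 0x244EA1
s_6 = Round(s_5, k_5) = 0xEA1A9E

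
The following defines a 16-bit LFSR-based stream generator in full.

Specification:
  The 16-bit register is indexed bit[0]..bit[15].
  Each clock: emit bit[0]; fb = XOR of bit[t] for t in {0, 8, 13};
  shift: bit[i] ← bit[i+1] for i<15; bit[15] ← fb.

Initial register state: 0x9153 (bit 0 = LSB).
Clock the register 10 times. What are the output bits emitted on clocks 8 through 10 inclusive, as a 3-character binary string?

reg_0 = 0x9153
clock 1: out=1, reg = 0x48A9
clock 2: out=1, reg = 0xA454
clock 3: out=0, reg = 0xD22A
clock 4: out=0, reg = 0x6915
clock 5: out=1, reg = 0xB48A
clock 6: out=0, reg = 0xDA45
clock 7: out=1, reg = 0xED22
clock 8: out=0, reg = 0x7691
clock 9: out=1, reg = 0x3B48
clock 10: out=0, reg = 0x1DA4

010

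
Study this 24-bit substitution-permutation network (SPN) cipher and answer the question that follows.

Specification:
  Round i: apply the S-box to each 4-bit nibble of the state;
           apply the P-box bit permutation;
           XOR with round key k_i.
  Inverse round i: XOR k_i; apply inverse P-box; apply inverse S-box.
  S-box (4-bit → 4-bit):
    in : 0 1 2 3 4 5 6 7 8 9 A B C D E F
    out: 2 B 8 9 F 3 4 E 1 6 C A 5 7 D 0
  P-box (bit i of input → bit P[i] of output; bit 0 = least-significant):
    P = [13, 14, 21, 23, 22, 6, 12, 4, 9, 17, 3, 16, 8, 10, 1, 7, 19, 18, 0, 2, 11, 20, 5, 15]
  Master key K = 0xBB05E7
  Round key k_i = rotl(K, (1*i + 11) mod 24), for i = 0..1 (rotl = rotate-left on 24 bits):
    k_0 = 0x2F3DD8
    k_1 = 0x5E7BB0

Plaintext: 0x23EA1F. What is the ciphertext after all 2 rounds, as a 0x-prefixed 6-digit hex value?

0x7E7D59

s_0 = plaintext = 0x23EA1F
s_1 = Round(s_0, k_0) = 0x66BC06
s_2 = Round(s_1, k_1) = 0x7E7D59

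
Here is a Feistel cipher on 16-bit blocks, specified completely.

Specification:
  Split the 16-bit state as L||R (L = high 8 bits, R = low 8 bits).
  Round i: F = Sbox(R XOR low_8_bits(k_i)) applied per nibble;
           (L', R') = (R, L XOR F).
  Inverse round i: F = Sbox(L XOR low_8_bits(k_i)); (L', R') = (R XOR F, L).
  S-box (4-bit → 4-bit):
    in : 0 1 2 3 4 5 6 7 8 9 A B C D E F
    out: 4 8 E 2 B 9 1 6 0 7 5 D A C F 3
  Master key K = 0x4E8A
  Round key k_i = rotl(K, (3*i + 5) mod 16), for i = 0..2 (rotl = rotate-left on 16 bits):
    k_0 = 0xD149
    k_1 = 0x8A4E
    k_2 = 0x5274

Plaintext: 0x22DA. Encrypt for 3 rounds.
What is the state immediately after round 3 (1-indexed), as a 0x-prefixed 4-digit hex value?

0x55B8

s_0 = plaintext = 0x22DA
s_1 = Round(s_0, k_0) = 0xDA50
s_2 = Round(s_1, k_1) = 0x5055
s_3 = Round(s_2, k_2) = 0x55B8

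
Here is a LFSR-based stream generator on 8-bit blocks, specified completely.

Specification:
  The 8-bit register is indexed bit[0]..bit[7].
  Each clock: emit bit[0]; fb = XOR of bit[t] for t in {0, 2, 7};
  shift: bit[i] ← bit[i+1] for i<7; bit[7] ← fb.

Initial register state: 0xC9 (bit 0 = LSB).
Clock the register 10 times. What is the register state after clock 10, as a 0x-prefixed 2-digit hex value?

0xB5

reg_0 = 0xC9
clock 1: out=1, reg = 0x64
clock 2: out=0, reg = 0xB2
clock 3: out=0, reg = 0xD9
clock 4: out=1, reg = 0x6C
clock 5: out=0, reg = 0xB6
clock 6: out=0, reg = 0x5B
clock 7: out=1, reg = 0xAD
clock 8: out=1, reg = 0xD6
clock 9: out=0, reg = 0x6B
clock 10: out=1, reg = 0xB5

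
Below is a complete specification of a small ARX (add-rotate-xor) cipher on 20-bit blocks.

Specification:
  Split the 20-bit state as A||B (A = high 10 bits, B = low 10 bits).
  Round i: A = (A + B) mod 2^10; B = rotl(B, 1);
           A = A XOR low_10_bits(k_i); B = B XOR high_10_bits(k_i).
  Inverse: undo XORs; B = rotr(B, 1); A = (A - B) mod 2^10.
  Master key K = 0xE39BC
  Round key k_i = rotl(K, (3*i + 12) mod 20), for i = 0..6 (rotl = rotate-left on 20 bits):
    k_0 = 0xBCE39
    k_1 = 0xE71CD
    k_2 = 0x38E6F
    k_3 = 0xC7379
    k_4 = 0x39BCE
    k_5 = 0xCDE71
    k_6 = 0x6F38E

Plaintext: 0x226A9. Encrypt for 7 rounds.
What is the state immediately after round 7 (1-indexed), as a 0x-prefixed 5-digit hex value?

0x8FD38

s_0 = plaintext = 0x226A9
s_1 = Round(s_0, k_0) = 0x42FA0
s_2 = Round(s_1, k_1) = 0x598DD
s_3 = Round(s_2, k_2) = 0x0B159
s_4 = Round(s_3, k_3) = 0xBF1AE
s_5 = Round(s_4, k_4) = 0xD93BA
s_6 = Round(s_5, k_5) = 0x5BC42
s_7 = Round(s_6, k_6) = 0x8FD38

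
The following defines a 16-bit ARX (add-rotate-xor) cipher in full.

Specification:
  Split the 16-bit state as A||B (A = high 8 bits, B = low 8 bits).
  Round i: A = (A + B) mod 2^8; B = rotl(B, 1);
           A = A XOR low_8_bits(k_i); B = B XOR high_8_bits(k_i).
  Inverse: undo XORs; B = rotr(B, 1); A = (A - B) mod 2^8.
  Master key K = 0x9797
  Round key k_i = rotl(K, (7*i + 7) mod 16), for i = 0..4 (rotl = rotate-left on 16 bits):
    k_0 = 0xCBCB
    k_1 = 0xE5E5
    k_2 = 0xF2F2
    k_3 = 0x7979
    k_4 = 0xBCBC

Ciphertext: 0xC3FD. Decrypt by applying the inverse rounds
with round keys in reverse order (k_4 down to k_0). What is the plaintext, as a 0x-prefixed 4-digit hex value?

s_0 = ciphertext = 0xC3FD
s_1 = InvRound(s_0, k_4) = 0xDFA0
s_2 = InvRound(s_1, k_3) = 0xBAEC
s_3 = InvRound(s_2, k_2) = 0x390F
s_4 = InvRound(s_3, k_1) = 0x6775
s_5 = InvRound(s_4, k_0) = 0x4D5F

0x4D5F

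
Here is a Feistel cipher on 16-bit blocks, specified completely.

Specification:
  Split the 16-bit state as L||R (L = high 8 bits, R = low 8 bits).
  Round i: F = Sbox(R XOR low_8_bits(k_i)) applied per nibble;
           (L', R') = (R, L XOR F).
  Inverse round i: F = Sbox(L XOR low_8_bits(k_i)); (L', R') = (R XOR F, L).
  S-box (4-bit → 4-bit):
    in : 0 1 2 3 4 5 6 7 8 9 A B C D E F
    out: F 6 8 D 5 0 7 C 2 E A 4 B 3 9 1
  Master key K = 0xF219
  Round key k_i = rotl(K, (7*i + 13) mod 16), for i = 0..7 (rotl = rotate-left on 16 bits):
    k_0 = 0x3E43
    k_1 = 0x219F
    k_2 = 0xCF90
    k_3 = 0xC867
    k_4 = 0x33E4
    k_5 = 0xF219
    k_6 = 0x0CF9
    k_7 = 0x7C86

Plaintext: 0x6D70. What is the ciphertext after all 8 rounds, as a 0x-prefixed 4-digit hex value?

0xDCB5

s_0 = plaintext = 0x6D70
s_1 = Round(s_0, k_0) = 0x70B0
s_2 = Round(s_1, k_1) = 0xB0F1
s_3 = Round(s_2, k_2) = 0xF1C6
s_4 = Round(s_3, k_3) = 0xC657
s_5 = Round(s_4, k_4) = 0x578B
s_6 = Round(s_5, k_5) = 0x8BBF
s_7 = Round(s_6, k_6) = 0xBFDC
s_8 = Round(s_7, k_7) = 0xDCB5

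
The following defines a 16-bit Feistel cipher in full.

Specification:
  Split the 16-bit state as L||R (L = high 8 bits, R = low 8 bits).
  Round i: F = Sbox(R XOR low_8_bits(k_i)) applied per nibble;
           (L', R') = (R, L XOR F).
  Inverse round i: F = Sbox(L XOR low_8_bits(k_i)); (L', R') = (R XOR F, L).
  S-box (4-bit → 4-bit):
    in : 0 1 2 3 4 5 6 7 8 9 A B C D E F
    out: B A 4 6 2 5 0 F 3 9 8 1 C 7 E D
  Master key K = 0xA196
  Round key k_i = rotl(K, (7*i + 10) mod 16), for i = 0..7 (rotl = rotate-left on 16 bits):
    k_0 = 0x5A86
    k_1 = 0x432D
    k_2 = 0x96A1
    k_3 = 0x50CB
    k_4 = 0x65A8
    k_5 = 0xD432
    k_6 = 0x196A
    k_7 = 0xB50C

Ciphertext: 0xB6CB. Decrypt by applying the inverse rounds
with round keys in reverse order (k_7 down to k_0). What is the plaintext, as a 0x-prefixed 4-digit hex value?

s_0 = ciphertext = 0xB6CB
s_1 = InvRound(s_0, k_7) = 0xD3B6
s_2 = InvRound(s_1, k_6) = 0xAFD3
s_3 = InvRound(s_2, k_5) = 0x44AF
s_4 = InvRound(s_3, k_4) = 0x4344
s_5 = InvRound(s_4, k_3) = 0x7743
s_6 = InvRound(s_5, k_2) = 0x3377
s_7 = InvRound(s_6, k_1) = 0xD933
s_8 = InvRound(s_7, k_0) = 0x6ED9

0x6ED9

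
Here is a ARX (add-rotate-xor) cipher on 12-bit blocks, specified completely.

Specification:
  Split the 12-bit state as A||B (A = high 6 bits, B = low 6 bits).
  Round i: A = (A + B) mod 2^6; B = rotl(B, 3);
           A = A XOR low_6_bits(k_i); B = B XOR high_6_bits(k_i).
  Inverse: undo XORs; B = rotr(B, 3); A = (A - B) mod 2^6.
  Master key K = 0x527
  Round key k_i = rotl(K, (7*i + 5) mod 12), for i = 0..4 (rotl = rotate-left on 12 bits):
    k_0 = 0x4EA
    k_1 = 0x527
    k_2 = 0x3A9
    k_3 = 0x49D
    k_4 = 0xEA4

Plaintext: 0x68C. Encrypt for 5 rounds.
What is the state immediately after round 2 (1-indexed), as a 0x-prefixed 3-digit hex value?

s_0 = plaintext = 0x68C
s_1 = Round(s_0, k_0) = 0x332
s_2 = Round(s_1, k_1) = 0x642
s_3 = Round(s_2, k_2) = 0xC9E
s_4 = Round(s_3, k_3) = 0x361
s_5 = Round(s_4, k_4) = 0x2B6

0x642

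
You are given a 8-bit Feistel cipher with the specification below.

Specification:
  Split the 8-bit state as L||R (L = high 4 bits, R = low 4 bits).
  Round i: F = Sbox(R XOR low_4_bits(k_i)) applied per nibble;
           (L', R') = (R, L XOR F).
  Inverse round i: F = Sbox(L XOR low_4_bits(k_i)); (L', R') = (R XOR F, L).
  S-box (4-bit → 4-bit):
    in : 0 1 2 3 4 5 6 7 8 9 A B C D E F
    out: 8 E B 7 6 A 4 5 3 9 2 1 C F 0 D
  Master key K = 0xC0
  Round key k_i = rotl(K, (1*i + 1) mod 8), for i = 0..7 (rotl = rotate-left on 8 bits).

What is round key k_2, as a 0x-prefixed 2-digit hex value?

K = 0xC0
k_0 = rotl(K, (1*0+1) mod 8) = rotl(K, 1) = 0x81
k_1 = rotl(K, (1*1+1) mod 8) = rotl(K, 2) = 0x03
k_2 = rotl(K, (1*2+1) mod 8) = rotl(K, 3) = 0x06

0x06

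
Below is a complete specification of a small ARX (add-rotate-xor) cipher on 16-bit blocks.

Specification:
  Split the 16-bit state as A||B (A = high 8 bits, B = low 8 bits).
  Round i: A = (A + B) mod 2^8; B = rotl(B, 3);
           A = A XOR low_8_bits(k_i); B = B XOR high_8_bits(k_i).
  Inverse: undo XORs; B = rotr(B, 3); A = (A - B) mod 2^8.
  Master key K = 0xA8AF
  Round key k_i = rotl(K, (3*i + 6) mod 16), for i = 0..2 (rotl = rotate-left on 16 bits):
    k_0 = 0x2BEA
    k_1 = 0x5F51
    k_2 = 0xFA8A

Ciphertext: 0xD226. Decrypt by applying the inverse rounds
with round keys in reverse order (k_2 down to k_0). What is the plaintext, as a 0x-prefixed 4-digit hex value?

0x4876

s_0 = ciphertext = 0xD226
s_1 = InvRound(s_0, k_2) = 0xBD9B
s_2 = InvRound(s_1, k_1) = 0x5498
s_3 = InvRound(s_2, k_0) = 0x4876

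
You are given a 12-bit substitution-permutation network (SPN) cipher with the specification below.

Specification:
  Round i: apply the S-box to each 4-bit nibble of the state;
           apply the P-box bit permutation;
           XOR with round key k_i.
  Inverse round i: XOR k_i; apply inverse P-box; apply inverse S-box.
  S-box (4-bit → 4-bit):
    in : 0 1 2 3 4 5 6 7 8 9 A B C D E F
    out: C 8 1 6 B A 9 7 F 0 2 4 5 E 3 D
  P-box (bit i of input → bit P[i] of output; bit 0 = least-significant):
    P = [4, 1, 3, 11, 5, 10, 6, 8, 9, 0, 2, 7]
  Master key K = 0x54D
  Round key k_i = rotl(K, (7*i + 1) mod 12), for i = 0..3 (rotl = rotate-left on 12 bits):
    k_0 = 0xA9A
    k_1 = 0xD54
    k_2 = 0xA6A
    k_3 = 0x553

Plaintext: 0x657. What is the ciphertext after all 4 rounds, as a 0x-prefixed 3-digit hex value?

0x3FE

s_0 = plaintext = 0x657
s_1 = Round(s_0, k_0) = 0xD00
s_2 = Round(s_1, k_1) = 0x499
s_3 = Round(s_2, k_2) = 0x8EB
s_4 = Round(s_3, k_3) = 0x3FE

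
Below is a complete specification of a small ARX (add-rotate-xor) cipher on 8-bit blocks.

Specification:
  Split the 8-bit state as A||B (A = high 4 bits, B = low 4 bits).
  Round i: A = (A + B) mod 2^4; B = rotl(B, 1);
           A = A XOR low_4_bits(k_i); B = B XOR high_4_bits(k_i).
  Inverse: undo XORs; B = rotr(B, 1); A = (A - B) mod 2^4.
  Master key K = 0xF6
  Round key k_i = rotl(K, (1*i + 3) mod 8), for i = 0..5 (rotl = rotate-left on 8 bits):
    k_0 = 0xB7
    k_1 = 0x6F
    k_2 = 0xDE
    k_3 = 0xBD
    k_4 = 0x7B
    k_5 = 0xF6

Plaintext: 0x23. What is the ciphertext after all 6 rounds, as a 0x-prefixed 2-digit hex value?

s_0 = plaintext = 0x23
s_1 = Round(s_0, k_0) = 0x2D
s_2 = Round(s_1, k_1) = 0x0D
s_3 = Round(s_2, k_2) = 0x36
s_4 = Round(s_3, k_3) = 0x47
s_5 = Round(s_4, k_4) = 0x09
s_6 = Round(s_5, k_5) = 0xFC

0xFC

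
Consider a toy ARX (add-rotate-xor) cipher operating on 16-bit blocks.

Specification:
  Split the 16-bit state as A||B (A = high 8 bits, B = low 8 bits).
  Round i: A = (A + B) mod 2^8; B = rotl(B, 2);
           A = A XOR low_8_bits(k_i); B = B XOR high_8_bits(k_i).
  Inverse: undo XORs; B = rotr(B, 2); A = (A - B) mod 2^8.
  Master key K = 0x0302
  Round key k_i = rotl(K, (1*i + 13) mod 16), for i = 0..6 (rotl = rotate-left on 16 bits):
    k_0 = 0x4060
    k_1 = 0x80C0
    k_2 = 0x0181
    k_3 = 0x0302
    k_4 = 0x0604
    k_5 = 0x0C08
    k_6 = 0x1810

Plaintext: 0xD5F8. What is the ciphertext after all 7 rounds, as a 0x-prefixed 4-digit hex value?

s_0 = plaintext = 0xD5F8
s_1 = Round(s_0, k_0) = 0xADA3
s_2 = Round(s_1, k_1) = 0x900E
s_3 = Round(s_2, k_2) = 0x1F39
s_4 = Round(s_3, k_3) = 0x5AE7
s_5 = Round(s_4, k_4) = 0x4599
s_6 = Round(s_5, k_5) = 0xD66A
s_7 = Round(s_6, k_6) = 0x50B1

0x50B1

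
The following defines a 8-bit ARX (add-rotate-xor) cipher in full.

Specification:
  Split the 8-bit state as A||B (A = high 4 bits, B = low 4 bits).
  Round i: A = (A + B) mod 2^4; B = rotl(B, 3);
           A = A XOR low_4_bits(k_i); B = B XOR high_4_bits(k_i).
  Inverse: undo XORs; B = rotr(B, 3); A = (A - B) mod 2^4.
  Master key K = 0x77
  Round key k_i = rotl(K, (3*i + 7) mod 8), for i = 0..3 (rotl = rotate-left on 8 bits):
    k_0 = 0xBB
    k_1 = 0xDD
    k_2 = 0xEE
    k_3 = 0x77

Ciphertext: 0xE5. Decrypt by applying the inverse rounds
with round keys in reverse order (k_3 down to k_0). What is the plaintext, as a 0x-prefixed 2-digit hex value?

0xC5

s_0 = ciphertext = 0xE5
s_1 = InvRound(s_0, k_3) = 0x54
s_2 = InvRound(s_1, k_2) = 0x65
s_3 = InvRound(s_2, k_1) = 0xA1
s_4 = InvRound(s_3, k_0) = 0xC5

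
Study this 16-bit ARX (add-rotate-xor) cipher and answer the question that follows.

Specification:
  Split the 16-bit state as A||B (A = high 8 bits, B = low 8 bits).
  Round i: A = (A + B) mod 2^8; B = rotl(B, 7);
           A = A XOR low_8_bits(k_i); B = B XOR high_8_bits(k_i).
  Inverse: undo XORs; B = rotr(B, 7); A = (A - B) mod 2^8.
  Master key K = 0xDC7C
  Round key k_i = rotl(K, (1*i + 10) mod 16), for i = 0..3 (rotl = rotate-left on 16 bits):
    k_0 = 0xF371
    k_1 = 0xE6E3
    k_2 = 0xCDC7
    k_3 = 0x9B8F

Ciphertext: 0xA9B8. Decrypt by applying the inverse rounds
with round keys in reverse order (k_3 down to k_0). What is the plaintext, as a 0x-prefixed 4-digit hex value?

0x4120

s_0 = ciphertext = 0xA9B8
s_1 = InvRound(s_0, k_3) = 0xE046
s_2 = InvRound(s_1, k_2) = 0x1017
s_3 = InvRound(s_2, k_1) = 0x10E3
s_4 = InvRound(s_3, k_0) = 0x4120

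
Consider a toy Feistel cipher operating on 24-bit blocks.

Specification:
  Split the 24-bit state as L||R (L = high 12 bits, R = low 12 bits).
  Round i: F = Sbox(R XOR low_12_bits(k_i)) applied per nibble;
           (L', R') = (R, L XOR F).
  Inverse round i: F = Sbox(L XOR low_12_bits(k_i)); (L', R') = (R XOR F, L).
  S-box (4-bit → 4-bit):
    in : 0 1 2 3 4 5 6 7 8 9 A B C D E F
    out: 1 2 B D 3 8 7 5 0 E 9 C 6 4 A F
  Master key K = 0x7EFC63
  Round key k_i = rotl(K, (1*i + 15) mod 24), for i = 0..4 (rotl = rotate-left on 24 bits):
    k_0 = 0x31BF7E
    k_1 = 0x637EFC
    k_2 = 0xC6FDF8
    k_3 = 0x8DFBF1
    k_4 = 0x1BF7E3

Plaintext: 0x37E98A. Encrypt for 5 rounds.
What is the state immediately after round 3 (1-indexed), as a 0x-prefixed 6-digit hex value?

s_0 = plaintext = 0x37E98A
s_1 = Round(s_0, k_0) = 0x98A48D
s_2 = Round(s_1, k_1) = 0x48D0D8
s_3 = Round(s_2, k_2) = 0x0D803C
s_4 = Round(s_3, k_3) = 0x03CCBC
s_5 = Round(s_4, k_4) = 0xCBCCB3

0x0D803C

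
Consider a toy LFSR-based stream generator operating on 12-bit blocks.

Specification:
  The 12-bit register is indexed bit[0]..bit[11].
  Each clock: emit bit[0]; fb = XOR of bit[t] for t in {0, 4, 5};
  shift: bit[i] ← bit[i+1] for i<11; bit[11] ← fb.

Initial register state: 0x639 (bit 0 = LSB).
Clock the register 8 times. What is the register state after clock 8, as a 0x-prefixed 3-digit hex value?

reg_0 = 0x639
clock 1: out=1, reg = 0xB1C
clock 2: out=0, reg = 0xD8E
clock 3: out=0, reg = 0x6C7
clock 4: out=1, reg = 0xB63
clock 5: out=1, reg = 0x5B1
clock 6: out=1, reg = 0xAD8
clock 7: out=0, reg = 0xD6C
clock 8: out=0, reg = 0xEB6

0xEB6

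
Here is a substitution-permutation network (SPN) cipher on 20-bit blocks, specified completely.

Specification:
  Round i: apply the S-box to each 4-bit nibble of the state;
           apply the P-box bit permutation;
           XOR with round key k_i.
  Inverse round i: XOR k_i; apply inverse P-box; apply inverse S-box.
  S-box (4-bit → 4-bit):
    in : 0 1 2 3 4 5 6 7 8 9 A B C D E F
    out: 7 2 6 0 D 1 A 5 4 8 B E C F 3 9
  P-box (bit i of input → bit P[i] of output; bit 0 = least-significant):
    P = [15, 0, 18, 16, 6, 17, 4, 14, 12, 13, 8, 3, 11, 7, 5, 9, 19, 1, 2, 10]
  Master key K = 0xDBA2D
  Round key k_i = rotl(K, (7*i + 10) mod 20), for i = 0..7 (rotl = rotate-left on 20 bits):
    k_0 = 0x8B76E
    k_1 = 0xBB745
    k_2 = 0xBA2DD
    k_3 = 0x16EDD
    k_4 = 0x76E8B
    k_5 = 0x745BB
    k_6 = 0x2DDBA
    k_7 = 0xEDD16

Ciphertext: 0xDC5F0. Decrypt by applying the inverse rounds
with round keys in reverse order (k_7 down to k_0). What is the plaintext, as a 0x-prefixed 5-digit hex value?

s_0 = ciphertext = 0xDC5F0
s_1 = InvRound(s_0, k_7) = 0x205E9
s_2 = InvRound(s_1, k_6) = 0x1554E
s_3 = InvRound(s_2, k_5) = 0x82502
s_4 = InvRound(s_3, k_4) = 0x5AC6B
s_5 = InvRound(s_4, k_3) = 0x2B3C7
s_6 = InvRound(s_5, k_2) = 0xE3489
s_7 = InvRound(s_6, k_1) = 0x86C54
s_8 = InvRound(s_7, k_0) = 0x144C5

0x144C5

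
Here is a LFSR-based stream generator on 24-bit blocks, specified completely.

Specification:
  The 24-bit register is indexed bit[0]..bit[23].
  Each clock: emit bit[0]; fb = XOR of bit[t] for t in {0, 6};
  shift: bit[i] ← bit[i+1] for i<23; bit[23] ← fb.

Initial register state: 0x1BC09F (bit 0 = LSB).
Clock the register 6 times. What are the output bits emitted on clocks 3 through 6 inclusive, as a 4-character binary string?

1110

reg_0 = 0x1BC09F
clock 1: out=1, reg = 0x8DE04F
clock 2: out=1, reg = 0x46F027
clock 3: out=1, reg = 0xA37813
clock 4: out=1, reg = 0xD1BC09
clock 5: out=1, reg = 0xE8DE04
clock 6: out=0, reg = 0x746F02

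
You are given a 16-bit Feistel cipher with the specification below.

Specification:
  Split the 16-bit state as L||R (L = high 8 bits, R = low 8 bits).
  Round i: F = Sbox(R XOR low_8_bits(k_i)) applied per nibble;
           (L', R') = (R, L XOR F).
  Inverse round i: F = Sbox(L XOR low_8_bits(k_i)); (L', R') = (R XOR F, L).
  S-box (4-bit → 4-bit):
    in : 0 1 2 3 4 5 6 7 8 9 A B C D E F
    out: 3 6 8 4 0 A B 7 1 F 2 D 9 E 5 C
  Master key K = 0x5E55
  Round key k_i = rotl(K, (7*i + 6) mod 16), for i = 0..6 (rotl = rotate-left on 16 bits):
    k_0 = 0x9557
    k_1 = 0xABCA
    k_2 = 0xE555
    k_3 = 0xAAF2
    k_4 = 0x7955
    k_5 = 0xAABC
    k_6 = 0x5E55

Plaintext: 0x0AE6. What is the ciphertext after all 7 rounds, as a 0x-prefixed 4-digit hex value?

0x0795

s_0 = plaintext = 0x0AE6
s_1 = Round(s_0, k_0) = 0xE6DC
s_2 = Round(s_1, k_1) = 0xDC8D
s_3 = Round(s_2, k_2) = 0x8D3D
s_4 = Round(s_3, k_3) = 0x3D11
s_5 = Round(s_4, k_4) = 0x113D
s_6 = Round(s_5, k_5) = 0x3D07
s_7 = Round(s_6, k_6) = 0x0795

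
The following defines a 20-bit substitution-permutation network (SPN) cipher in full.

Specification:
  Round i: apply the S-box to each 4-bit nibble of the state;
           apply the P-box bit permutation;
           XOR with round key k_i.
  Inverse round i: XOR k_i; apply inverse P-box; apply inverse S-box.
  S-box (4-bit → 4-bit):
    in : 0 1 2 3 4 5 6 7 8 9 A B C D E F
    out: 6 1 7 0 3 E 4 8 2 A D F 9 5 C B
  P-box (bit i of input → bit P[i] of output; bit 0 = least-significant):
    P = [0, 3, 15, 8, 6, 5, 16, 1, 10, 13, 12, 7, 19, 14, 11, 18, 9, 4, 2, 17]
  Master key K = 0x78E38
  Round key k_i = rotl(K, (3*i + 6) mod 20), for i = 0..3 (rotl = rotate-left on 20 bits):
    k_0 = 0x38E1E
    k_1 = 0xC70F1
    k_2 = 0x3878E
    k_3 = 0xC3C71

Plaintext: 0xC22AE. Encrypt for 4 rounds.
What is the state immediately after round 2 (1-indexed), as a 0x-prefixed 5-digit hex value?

s_0 = plaintext = 0xC22AE
s_1 = Round(s_0, k_0) = 0x8715C
s_2 = Round(s_1, k_1) = 0x975C2
s_3 = Round(s_2, k_2) = 0x53755
s_4 = Round(s_3, k_3) = 0xFBDCF

0x975C2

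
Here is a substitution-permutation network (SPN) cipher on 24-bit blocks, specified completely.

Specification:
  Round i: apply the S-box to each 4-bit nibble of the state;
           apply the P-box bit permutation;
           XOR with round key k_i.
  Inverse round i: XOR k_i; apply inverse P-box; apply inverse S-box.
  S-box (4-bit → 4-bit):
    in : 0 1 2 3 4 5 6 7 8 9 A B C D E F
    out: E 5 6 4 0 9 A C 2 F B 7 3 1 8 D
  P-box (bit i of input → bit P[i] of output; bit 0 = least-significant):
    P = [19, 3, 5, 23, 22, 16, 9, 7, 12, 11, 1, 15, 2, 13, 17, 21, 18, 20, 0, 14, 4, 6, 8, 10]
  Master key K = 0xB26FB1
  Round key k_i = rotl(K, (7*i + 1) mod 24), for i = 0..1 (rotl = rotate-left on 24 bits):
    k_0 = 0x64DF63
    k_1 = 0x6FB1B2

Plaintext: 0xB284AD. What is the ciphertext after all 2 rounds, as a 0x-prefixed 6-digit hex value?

0x08329E

s_0 = plaintext = 0xB284AD
s_1 = Round(s_0, k_0) = 0x3DFEB2
s_2 = Round(s_1, k_1) = 0x08329E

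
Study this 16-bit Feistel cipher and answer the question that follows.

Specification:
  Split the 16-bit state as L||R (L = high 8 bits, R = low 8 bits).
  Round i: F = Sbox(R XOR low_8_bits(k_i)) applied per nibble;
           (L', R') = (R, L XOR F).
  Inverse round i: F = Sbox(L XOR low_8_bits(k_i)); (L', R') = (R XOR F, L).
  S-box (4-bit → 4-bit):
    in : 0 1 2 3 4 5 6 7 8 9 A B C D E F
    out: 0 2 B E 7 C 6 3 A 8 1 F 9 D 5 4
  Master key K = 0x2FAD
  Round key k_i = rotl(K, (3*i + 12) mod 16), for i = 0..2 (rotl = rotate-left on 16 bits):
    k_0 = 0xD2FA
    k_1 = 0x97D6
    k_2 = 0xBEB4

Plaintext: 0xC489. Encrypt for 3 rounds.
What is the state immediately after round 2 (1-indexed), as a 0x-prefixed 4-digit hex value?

s_0 = plaintext = 0xC489
s_1 = Round(s_0, k_0) = 0x89FA
s_2 = Round(s_1, k_1) = 0xFA30
s_3 = Round(s_2, k_2) = 0x305D

0xFA30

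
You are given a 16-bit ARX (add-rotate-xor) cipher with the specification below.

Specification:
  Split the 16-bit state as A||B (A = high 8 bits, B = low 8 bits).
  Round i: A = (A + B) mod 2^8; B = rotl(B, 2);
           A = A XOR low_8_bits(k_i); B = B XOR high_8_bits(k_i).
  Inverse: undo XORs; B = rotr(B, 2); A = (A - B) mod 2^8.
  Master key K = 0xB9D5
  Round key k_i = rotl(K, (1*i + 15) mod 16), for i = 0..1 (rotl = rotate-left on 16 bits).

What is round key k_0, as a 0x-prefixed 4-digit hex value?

0xDCEA

K = 0xB9D5
k_0 = rotl(K, (1*0+15) mod 16) = rotl(K, 15) = 0xDCEA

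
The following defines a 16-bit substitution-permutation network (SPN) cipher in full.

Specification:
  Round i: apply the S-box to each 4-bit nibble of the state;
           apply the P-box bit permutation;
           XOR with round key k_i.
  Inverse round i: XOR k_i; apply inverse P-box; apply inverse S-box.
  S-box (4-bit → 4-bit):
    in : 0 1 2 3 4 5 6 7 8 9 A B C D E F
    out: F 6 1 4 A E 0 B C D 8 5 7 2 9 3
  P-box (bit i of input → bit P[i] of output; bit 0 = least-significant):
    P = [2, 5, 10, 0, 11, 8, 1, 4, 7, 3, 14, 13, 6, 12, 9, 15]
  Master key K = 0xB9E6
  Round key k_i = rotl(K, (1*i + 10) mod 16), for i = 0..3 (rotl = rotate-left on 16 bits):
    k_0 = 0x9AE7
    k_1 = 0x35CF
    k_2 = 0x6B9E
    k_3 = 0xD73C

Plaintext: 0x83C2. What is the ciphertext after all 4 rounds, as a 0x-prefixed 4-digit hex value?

0x5AA8

s_0 = plaintext = 0x83C2
s_1 = Round(s_0, k_0) = 0x51E1
s_2 = Round(s_1, k_1) = 0xEBF7
s_3 = Round(s_2, k_2) = 0xA27B
s_4 = Round(s_3, k_3) = 0x5AA8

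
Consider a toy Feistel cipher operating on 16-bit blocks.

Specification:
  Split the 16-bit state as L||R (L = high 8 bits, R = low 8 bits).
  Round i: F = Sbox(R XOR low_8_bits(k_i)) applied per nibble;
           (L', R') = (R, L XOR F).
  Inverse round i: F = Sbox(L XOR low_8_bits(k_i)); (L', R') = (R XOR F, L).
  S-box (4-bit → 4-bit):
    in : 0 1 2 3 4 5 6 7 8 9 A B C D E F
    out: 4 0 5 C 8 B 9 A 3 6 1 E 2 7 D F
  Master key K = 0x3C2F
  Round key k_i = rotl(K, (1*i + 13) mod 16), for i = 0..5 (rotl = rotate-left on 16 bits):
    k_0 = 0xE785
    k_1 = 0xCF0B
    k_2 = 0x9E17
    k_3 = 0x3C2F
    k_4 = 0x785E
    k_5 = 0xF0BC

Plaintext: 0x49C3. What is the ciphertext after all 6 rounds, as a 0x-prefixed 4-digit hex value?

s_0 = plaintext = 0x49C3
s_1 = Round(s_0, k_0) = 0xC3C0
s_2 = Round(s_1, k_1) = 0xC0ED
s_3 = Round(s_2, k_2) = 0xED31
s_4 = Round(s_3, k_3) = 0x31E0
s_5 = Round(s_4, k_4) = 0xE0DC
s_6 = Round(s_5, k_5) = 0xDC74

0xDC74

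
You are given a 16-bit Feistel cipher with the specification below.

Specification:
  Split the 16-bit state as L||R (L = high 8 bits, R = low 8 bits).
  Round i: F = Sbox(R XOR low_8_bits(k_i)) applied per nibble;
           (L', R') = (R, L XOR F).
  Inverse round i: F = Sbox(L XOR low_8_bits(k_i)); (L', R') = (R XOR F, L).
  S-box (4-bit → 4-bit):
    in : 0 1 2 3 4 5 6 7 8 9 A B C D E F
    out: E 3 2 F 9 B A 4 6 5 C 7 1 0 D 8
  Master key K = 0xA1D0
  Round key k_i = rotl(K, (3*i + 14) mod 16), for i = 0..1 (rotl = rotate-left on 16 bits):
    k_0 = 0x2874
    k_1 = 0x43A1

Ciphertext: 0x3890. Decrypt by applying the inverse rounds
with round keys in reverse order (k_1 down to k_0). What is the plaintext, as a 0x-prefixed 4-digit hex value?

s_0 = ciphertext = 0x3890
s_1 = InvRound(s_0, k_1) = 0xC538
s_2 = InvRound(s_1, k_0) = 0x4BC5

0x4BC5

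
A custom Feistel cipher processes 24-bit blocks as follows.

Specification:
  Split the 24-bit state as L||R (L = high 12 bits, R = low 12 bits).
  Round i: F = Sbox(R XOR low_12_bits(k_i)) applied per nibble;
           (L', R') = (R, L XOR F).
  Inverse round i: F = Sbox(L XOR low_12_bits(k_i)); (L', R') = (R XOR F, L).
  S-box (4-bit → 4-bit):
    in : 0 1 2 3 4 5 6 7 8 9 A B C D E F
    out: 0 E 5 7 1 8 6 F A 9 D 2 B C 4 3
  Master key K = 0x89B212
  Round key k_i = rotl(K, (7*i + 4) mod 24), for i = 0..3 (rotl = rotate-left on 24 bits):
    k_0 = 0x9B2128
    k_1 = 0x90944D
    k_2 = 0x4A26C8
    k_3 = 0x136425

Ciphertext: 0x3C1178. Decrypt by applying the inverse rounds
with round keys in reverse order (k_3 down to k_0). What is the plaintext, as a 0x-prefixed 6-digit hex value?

0xE8E21C

s_0 = ciphertext = 0x3C1178
s_1 = InvRound(s_0, k_3) = 0xE393C1
s_2 = InvRound(s_1, k_2) = 0x9FFE39
s_3 = InvRound(s_2, k_1) = 0x21C9FF
s_4 = InvRound(s_3, k_0) = 0xE8E21C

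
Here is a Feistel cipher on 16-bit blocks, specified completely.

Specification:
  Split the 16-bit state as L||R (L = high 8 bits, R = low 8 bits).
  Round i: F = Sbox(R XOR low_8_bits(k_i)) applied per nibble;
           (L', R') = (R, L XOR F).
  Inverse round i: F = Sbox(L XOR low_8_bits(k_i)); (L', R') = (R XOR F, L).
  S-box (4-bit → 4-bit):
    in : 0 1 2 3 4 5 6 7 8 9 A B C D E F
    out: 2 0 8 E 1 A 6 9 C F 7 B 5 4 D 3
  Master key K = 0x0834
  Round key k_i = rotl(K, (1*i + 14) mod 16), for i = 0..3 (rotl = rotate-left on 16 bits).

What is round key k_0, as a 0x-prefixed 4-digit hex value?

K = 0x0834
k_0 = rotl(K, (1*0+14) mod 16) = rotl(K, 14) = 0x020D

0x020D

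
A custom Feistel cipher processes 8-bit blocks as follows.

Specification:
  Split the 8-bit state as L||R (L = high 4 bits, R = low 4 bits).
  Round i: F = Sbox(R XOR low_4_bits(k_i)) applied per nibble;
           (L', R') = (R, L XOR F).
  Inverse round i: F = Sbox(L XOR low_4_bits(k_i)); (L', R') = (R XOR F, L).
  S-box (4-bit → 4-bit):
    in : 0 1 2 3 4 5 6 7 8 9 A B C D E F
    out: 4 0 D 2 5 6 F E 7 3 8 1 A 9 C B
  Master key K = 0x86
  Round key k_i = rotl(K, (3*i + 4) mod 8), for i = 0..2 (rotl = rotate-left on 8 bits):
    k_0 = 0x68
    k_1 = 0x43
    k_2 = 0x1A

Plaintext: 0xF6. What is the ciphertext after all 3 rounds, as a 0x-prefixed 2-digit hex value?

s_0 = plaintext = 0xF6
s_1 = Round(s_0, k_0) = 0x63
s_2 = Round(s_1, k_1) = 0x32
s_3 = Round(s_2, k_2) = 0x24

0x24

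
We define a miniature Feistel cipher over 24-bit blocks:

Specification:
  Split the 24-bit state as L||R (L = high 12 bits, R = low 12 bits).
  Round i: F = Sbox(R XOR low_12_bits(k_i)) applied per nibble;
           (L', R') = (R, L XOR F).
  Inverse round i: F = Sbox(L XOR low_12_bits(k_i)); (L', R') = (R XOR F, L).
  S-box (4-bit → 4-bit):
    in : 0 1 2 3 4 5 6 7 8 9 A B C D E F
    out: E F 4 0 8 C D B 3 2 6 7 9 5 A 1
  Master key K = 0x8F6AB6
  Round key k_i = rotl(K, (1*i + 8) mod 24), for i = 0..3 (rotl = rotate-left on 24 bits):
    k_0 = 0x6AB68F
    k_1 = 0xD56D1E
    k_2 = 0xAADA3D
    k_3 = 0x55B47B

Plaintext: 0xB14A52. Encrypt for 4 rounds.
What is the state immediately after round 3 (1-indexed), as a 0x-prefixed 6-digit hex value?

0xB93D2B

s_0 = plaintext = 0xB14A52
s_1 = Round(s_0, k_0) = 0xA52241
s_2 = Round(s_1, k_1) = 0x241B93
s_3 = Round(s_2, k_2) = 0xB93D2B
s_4 = Round(s_3, k_3) = 0xD2B95D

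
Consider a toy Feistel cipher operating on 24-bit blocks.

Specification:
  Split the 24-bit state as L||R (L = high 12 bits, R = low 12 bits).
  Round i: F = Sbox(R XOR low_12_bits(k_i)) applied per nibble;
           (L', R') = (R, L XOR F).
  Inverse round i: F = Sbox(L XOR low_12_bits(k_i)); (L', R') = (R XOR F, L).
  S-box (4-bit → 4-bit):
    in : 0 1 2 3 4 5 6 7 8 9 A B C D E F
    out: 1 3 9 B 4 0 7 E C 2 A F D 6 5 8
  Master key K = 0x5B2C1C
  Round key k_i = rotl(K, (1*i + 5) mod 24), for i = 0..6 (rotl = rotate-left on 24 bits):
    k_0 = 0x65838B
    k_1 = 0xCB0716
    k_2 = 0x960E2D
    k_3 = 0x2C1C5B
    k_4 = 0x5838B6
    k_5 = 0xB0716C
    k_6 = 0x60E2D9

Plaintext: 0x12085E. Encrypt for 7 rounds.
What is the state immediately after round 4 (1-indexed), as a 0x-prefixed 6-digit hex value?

0xAA4DD1

s_0 = plaintext = 0x12085E
s_1 = Round(s_0, k_0) = 0x85EE40
s_2 = Round(s_1, k_1) = 0xE40A59
s_3 = Round(s_2, k_2) = 0xA59AA4
s_4 = Round(s_3, k_3) = 0xAA4DD1
s_5 = Round(s_4, k_4) = 0xDD1ADA
s_6 = Round(s_5, k_5) = 0xADA226
s_7 = Round(s_6, k_6) = 0x226B52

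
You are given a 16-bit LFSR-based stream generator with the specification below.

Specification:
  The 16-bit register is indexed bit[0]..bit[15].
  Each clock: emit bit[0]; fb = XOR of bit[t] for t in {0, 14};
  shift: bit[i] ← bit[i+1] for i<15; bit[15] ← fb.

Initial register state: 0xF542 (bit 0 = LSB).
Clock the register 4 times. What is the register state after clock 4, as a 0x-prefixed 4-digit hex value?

0x5F54

reg_0 = 0xF542
clock 1: out=0, reg = 0xFAA1
clock 2: out=1, reg = 0x7D50
clock 3: out=0, reg = 0xBEA8
clock 4: out=0, reg = 0x5F54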